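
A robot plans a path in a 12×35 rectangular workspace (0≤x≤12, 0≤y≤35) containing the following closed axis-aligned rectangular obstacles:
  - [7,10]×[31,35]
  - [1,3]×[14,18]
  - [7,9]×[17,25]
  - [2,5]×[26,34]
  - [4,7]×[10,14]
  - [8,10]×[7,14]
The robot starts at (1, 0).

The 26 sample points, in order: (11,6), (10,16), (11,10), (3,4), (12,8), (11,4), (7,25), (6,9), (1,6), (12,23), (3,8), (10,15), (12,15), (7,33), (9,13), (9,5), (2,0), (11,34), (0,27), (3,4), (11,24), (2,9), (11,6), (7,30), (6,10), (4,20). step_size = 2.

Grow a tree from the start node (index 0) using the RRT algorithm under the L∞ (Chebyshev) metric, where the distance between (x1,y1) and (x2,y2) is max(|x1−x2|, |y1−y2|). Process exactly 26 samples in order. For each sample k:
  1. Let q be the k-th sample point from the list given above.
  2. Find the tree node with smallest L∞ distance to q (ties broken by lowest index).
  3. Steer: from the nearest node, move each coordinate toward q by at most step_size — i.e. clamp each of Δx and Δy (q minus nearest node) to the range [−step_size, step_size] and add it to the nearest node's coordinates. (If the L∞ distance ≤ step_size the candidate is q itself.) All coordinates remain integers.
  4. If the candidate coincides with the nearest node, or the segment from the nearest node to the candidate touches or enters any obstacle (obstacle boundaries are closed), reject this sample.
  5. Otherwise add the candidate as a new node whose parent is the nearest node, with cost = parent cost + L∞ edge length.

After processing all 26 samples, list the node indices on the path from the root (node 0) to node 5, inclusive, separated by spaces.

Path: 0 1 2 3 5

1. q=(11,6) nearest=0 d=10 new=(3,2) → add node 1 parent=0 cost=2
2. q=(10,16) nearest=1 d=14 new=(5,4) → add node 2 parent=1 cost=4
3. q=(11,10) nearest=2 d=6 new=(7,6) → add node 3 parent=2 cost=6
4. q=(3,4) nearest=1 d=2 new=(3,4) → add node 4 parent=1 cost=4
5. q=(12,8) nearest=3 d=5 new=(9,8) → blocked by [8,10]×[7,14], reject
6. q=(11,4) nearest=3 d=4 new=(9,4) → add node 5 parent=3 cost=8
7. q=(7,25) nearest=3 d=19 new=(7,8) → add node 6 parent=3 cost=8
8. q=(6,9) nearest=6 d=1 new=(6,9) → add node 7 parent=6 cost=9
9. q=(1,6) nearest=4 d=2 new=(1,6) → add node 8 parent=4 cost=6
10. q=(12,23) nearest=7 d=14 new=(8,11) → blocked by [4,7]×[10,14], reject
11. q=(3,8) nearest=8 d=2 new=(3,8) → add node 9 parent=8 cost=8
12. q=(10,15) nearest=7 d=6 new=(8,11) → blocked by [4,7]×[10,14], reject
13. q=(12,15) nearest=7 d=6 new=(8,11) → blocked by [4,7]×[10,14], reject
14. q=(7,33) nearest=7 d=24 new=(7,11) → blocked by [4,7]×[10,14], reject
15. q=(9,13) nearest=7 d=4 new=(8,11) → blocked by [4,7]×[10,14], reject
16. q=(9,5) nearest=5 d=1 new=(9,5) → add node 10 parent=5 cost=9
17. q=(2,0) nearest=0 d=1 new=(2,0) → add node 11 parent=0 cost=1
18. q=(11,34) nearest=7 d=25 new=(8,11) → blocked by [4,7]×[10,14], reject
19. q=(0,27) nearest=7 d=18 new=(4,11) → blocked by [4,7]×[10,14], reject
20. q=(3,4) nearest=4 d=0 → coincident, reject
21. q=(11,24) nearest=7 d=15 new=(8,11) → blocked by [4,7]×[10,14], reject
22. q=(2,9) nearest=9 d=1 new=(2,9) → add node 12 parent=9 cost=9
23. q=(11,6) nearest=5 d=2 new=(11,6) → add node 13 parent=5 cost=10
24. q=(7,30) nearest=7 d=21 new=(7,11) → blocked by [4,7]×[10,14], reject
25. q=(6,10) nearest=7 d=1 new=(6,10) → blocked by [4,7]×[10,14], reject
26. q=(4,20) nearest=7 d=11 new=(4,11) → blocked by [4,7]×[10,14], reject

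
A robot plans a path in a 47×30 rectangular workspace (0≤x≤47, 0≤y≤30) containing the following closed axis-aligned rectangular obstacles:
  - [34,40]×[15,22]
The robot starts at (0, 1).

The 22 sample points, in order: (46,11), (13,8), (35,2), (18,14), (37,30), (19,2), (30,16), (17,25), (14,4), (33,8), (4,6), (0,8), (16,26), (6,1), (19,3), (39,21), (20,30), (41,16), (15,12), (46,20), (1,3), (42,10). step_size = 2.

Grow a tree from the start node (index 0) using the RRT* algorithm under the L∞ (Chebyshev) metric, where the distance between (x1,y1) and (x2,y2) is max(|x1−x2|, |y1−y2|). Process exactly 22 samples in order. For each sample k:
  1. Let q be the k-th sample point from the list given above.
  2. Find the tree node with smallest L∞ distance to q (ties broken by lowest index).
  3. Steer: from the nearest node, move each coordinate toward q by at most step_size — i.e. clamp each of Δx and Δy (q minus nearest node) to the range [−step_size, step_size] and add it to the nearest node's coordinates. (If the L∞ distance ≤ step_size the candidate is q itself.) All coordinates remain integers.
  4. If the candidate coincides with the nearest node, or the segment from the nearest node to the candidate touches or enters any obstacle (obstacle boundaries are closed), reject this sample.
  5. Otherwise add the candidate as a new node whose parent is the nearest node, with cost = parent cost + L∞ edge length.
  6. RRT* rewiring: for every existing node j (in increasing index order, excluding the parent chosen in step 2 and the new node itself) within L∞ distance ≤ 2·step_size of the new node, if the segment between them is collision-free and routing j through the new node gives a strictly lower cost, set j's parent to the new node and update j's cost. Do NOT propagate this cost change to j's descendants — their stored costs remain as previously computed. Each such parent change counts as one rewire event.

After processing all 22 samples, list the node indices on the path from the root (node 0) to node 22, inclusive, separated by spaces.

1. q=(46,11) nearest=0 d=46 new=(2,3) → add node 1 parent=0 cost=2
2. q=(13,8) nearest=1 d=11 new=(4,5) → add node 2 parent=1 cost=4
3. q=(35,2) nearest=2 d=31 new=(6,3) → add node 3 parent=2 cost=6
4. q=(18,14) nearest=3 d=12 new=(8,5) → add node 4 parent=3 cost=8
5. q=(37,30) nearest=4 d=29 new=(10,7) → add node 5 parent=4 cost=10
6. q=(19,2) nearest=5 d=9 new=(12,5) → add node 6 parent=5 cost=12
7. q=(30,16) nearest=6 d=18 new=(14,7) → add node 7 parent=6 cost=14
8. q=(17,25) nearest=5 d=18 new=(12,9) → add node 8 parent=5 cost=12
9. q=(14,4) nearest=6 d=2 new=(14,4) → add node 9 parent=6 cost=14
10. q=(33,8) nearest=7 d=19 new=(16,8) → add node 10 parent=7 cost=16
11. q=(4,6) nearest=2 d=1 new=(4,6) → add node 11 parent=2 cost=5
12. q=(0,8) nearest=2 d=4 new=(2,7) → add node 12 parent=2 cost=6
13. q=(16,26) nearest=8 d=17 new=(14,11) → add node 13 parent=8 cost=14
14. q=(6,1) nearest=3 d=2 new=(6,1) → add node 14 parent=3 cost=8
15. q=(19,3) nearest=7 d=5 new=(16,5) → add node 15 parent=7 cost=16
16. q=(39,21) nearest=10 d=23 new=(18,10) → add node 16 parent=10 cost=18
17. q=(20,30) nearest=13 d=19 new=(16,13) → add node 17 parent=13 cost=16
18. q=(41,16) nearest=16 d=23 new=(20,12) → add node 18 parent=16 cost=20
19. q=(15,12) nearest=13 d=1 new=(15,12) → add node 19 parent=13 cost=15
20. q=(46,20) nearest=18 d=26 new=(22,14) → add node 20 parent=18 cost=22
21. q=(1,3) nearest=1 d=1 new=(1,3) → add node 21 parent=1 cost=3
22. q=(42,10) nearest=20 d=20 new=(24,12) → add node 22 parent=20 cost=24

Path: 0 1 2 3 4 5 6 7 10 16 18 20 22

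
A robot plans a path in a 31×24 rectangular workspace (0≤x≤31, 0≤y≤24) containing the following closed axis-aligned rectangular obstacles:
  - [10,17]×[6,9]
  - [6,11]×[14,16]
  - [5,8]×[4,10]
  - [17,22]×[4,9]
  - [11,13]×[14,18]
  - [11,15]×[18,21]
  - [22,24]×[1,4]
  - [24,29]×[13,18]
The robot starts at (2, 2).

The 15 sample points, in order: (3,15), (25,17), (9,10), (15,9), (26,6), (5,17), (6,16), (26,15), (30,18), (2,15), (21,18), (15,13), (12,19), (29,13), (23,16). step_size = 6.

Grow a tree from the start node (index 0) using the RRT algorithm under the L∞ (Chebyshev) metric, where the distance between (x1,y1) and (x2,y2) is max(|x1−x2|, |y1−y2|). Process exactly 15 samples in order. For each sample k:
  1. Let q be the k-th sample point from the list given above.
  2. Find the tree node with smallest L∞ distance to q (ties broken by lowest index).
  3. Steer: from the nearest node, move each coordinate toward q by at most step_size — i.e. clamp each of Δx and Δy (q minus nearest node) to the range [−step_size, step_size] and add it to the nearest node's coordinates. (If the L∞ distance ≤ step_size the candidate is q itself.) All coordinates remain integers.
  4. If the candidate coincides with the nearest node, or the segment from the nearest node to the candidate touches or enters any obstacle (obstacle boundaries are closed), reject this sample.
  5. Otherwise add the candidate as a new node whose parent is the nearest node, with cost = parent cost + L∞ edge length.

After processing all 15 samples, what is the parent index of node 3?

Parent of node 3: 2

1. q=(3,15) nearest=0 d=13 new=(3,8) → add node 1 parent=0 cost=6
2. q=(25,17) nearest=1 d=22 new=(9,14) → blocked by [6,11]×[14,16], reject
3. q=(9,10) nearest=1 d=6 new=(9,10) → blocked by [5,8]×[4,10], reject
4. q=(15,9) nearest=1 d=12 new=(9,9) → blocked by [5,8]×[4,10], reject
5. q=(26,6) nearest=1 d=23 new=(9,6) → blocked by [5,8]×[4,10], reject
6. q=(5,17) nearest=1 d=9 new=(5,14) → add node 2 parent=1 cost=12
7. q=(6,16) nearest=2 d=2 new=(6,16) → blocked by [6,11]×[14,16], reject
8. q=(26,15) nearest=2 d=21 new=(11,15) → blocked by [6,11]×[14,16], reject
9. q=(30,18) nearest=2 d=25 new=(11,18) → blocked by [6,11]×[14,16], reject
10. q=(2,15) nearest=2 d=3 new=(2,15) → add node 3 parent=2 cost=15
11. q=(21,18) nearest=2 d=16 new=(11,18) → blocked by [6,11]×[14,16], reject
12. q=(15,13) nearest=2 d=10 new=(11,13) → add node 4 parent=2 cost=18
13. q=(12,19) nearest=4 d=6 new=(12,19) → blocked by [11,13]×[14,18], reject
14. q=(29,13) nearest=4 d=18 new=(17,13) → add node 5 parent=4 cost=24
15. q=(23,16) nearest=5 d=6 new=(23,16) → add node 6 parent=5 cost=30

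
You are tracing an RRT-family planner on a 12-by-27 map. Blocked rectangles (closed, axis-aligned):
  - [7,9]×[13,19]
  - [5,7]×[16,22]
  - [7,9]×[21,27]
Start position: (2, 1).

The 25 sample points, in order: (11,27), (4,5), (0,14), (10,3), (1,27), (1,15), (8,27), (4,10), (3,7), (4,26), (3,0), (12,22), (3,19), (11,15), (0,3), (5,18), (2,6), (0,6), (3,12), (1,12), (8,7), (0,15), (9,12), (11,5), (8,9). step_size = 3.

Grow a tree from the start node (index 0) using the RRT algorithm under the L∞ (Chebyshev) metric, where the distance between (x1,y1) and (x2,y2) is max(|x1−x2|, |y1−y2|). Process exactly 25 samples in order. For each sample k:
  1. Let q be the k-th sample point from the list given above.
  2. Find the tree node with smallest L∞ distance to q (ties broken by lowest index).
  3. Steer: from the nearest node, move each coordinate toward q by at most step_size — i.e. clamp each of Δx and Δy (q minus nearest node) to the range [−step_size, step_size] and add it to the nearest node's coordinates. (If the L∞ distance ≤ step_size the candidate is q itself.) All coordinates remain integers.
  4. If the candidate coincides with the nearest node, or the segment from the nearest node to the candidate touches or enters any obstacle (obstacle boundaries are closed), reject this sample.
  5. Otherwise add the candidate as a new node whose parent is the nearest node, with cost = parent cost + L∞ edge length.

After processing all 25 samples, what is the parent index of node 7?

Parent of node 7: 6

1. q=(11,27) nearest=0 d=26 new=(5,4) → add node 1 parent=0 cost=3
2. q=(4,5) nearest=1 d=1 new=(4,5) → add node 2 parent=1 cost=4
3. q=(0,14) nearest=2 d=9 new=(1,8) → add node 3 parent=2 cost=7
4. q=(10,3) nearest=1 d=5 new=(8,3) → add node 4 parent=1 cost=6
5. q=(1,27) nearest=3 d=19 new=(1,11) → add node 5 parent=3 cost=10
6. q=(1,15) nearest=5 d=4 new=(1,14) → add node 6 parent=5 cost=13
7. q=(8,27) nearest=6 d=13 new=(4,17) → add node 7 parent=6 cost=16
8. q=(4,10) nearest=3 d=3 new=(4,10) → add node 8 parent=3 cost=10
9. q=(3,7) nearest=2 d=2 new=(3,7) → add node 9 parent=2 cost=6
10. q=(4,26) nearest=7 d=9 new=(4,20) → add node 10 parent=7 cost=19
11. q=(3,0) nearest=0 d=1 new=(3,0) → add node 11 parent=0 cost=1
12. q=(12,22) nearest=7 d=8 new=(7,20) → blocked by [5,7]×[16,22], reject
13. q=(3,19) nearest=10 d=1 new=(3,19) → add node 12 parent=10 cost=20
14. q=(11,15) nearest=7 d=7 new=(7,15) → blocked by [7,9]×[13,19], reject
15. q=(0,3) nearest=0 d=2 new=(0,3) → add node 13 parent=0 cost=2
16. q=(5,18) nearest=7 d=1 new=(5,18) → blocked by [5,7]×[16,22], reject
17. q=(2,6) nearest=9 d=1 new=(2,6) → add node 14 parent=9 cost=7
18. q=(0,6) nearest=3 d=2 new=(0,6) → add node 15 parent=3 cost=9
19. q=(3,12) nearest=5 d=2 new=(3,12) → add node 16 parent=5 cost=12
20. q=(1,12) nearest=5 d=1 new=(1,12) → add node 17 parent=5 cost=11
21. q=(8,7) nearest=1 d=3 new=(8,7) → add node 18 parent=1 cost=6
22. q=(0,15) nearest=6 d=1 new=(0,15) → add node 19 parent=6 cost=14
23. q=(9,12) nearest=7 d=5 new=(7,14) → blocked by [7,9]×[13,19], reject
24. q=(11,5) nearest=4 d=3 new=(11,5) → add node 20 parent=4 cost=9
25. q=(8,9) nearest=18 d=2 new=(8,9) → add node 21 parent=18 cost=8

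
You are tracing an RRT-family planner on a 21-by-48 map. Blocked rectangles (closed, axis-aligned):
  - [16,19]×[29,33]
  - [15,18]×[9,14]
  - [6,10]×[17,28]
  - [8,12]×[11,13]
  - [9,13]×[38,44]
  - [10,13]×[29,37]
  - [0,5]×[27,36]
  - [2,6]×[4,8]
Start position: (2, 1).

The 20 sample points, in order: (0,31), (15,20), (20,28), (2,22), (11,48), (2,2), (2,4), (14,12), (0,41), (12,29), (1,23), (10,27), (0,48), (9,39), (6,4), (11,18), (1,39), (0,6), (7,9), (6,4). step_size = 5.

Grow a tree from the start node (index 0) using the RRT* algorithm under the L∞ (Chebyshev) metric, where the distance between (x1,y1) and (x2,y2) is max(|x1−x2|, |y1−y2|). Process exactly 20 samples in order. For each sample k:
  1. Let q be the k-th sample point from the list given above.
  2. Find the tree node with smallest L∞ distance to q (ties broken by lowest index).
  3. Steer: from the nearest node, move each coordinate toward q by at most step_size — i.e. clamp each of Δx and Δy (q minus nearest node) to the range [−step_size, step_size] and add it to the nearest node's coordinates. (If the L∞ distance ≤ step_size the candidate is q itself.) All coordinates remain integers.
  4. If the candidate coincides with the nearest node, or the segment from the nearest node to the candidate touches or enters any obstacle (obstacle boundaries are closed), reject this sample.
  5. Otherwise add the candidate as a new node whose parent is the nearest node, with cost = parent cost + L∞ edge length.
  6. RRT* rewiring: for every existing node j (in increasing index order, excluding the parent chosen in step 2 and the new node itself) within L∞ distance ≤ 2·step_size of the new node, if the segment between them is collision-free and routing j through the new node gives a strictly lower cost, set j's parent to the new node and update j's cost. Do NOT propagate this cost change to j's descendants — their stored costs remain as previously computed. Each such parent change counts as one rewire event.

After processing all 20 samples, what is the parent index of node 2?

1. q=(0,31) nearest=0 d=30 new=(0,6) → add node 1 parent=0 cost=5
2. q=(15,20) nearest=1 d=15 new=(5,11) → blocked by [2,6]×[4,8], reject
3. q=(20,28) nearest=1 d=22 new=(5,11) → blocked by [2,6]×[4,8], reject
4. q=(2,22) nearest=1 d=16 new=(2,11) → add node 2 parent=1 cost=10
5. q=(11,48) nearest=2 d=37 new=(7,16) → add node 3 parent=2 cost=15
6. q=(2,2) nearest=0 d=1 new=(2,2) → add node 4 parent=0 cost=1
7. q=(2,4) nearest=1 d=2 new=(2,4) → blocked by [2,6]×[4,8], reject
8. q=(14,12) nearest=3 d=7 new=(12,12) → blocked by [8,12]×[11,13], reject
9. q=(0,41) nearest=3 d=25 new=(2,21) → blocked by [6,10]×[17,28], reject
10. q=(12,29) nearest=3 d=13 new=(12,21) → blocked by [6,10]×[17,28], reject
11. q=(1,23) nearest=3 d=7 new=(2,21) → blocked by [6,10]×[17,28], reject
12. q=(10,27) nearest=3 d=11 new=(10,21) → blocked by [6,10]×[17,28], reject
13. q=(0,48) nearest=3 d=32 new=(2,21) → blocked by [6,10]×[17,28], reject
14. q=(9,39) nearest=3 d=23 new=(9,21) → blocked by [6,10]×[17,28], reject
15. q=(6,4) nearest=0 d=4 new=(6,4) → blocked by [2,6]×[4,8], reject
16. q=(11,18) nearest=3 d=4 new=(11,18) → blocked by [6,10]×[17,28], reject
17. q=(1,39) nearest=3 d=23 new=(2,21) → blocked by [6,10]×[17,28], reject
18. q=(0,6) nearest=1 d=0 → coincident, reject
19. q=(7,9) nearest=2 d=5 new=(7,9) → add node 5 parent=2 cost=15
20. q=(6,4) nearest=0 d=4 new=(6,4) → blocked by [2,6]×[4,8], reject

Parent of node 2: 1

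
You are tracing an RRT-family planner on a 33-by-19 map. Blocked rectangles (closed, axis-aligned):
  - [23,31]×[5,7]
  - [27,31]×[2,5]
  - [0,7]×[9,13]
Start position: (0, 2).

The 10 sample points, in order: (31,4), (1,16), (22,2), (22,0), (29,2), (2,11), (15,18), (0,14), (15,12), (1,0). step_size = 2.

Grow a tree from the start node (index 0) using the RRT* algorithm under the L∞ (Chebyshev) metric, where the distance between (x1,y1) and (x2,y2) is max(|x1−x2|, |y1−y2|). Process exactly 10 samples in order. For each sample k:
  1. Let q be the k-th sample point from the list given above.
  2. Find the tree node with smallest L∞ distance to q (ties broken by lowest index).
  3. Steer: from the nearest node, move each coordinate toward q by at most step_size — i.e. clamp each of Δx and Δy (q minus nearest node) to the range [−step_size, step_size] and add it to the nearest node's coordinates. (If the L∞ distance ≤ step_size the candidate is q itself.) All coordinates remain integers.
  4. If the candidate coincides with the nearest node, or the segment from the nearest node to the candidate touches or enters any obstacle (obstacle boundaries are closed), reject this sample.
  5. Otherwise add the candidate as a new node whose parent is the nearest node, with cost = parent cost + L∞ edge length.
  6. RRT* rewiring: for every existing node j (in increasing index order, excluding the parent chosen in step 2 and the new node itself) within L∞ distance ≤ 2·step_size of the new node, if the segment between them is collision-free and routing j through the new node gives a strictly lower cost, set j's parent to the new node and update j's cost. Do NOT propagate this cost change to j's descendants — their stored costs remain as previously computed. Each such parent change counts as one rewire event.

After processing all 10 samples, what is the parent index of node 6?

1. q=(31,4) nearest=0 d=31 new=(2,4) → add node 1 parent=0 cost=2
2. q=(1,16) nearest=1 d=12 new=(1,6) → add node 2 parent=1 cost=4
3. q=(22,2) nearest=1 d=20 new=(4,2) → add node 3 parent=1 cost=4
4. q=(22,0) nearest=3 d=18 new=(6,0) → add node 4 parent=3 cost=6
5. q=(29,2) nearest=4 d=23 new=(8,2) → add node 5 parent=4 cost=8
6. q=(2,11) nearest=2 d=5 new=(2,8) → add node 6 parent=2 cost=6
7. q=(15,18) nearest=6 d=13 new=(4,10) → blocked by [0,7]×[9,13], reject
8. q=(0,14) nearest=6 d=6 new=(0,10) → blocked by [0,7]×[9,13], reject
9. q=(15,12) nearest=5 d=10 new=(10,4) → add node 7 parent=5 cost=10
10. q=(1,0) nearest=0 d=2 new=(1,0) → add node 8 parent=0 cost=2

Parent of node 6: 2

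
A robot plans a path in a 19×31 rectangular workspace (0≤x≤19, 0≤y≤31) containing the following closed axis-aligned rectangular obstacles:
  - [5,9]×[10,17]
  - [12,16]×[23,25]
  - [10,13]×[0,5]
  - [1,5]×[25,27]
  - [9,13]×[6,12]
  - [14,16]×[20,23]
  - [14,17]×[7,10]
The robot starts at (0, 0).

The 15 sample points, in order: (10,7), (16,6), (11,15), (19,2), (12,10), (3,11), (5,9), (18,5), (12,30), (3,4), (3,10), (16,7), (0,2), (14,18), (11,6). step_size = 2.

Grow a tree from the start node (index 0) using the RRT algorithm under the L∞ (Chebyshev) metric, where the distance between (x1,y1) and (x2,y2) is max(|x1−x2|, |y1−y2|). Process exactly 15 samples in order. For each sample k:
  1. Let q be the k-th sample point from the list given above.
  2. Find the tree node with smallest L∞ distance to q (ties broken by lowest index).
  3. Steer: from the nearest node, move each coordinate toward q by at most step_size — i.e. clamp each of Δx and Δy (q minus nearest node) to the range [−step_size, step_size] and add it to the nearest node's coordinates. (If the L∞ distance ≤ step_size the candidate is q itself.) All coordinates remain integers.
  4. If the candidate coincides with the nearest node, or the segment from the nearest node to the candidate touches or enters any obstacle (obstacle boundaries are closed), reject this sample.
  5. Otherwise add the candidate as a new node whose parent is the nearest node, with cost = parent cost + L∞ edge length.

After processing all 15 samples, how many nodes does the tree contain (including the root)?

1. q=(10,7) nearest=0 d=10 new=(2,2) → add node 1 parent=0 cost=2
2. q=(16,6) nearest=1 d=14 new=(4,4) → add node 2 parent=1 cost=4
3. q=(11,15) nearest=2 d=11 new=(6,6) → add node 3 parent=2 cost=6
4. q=(19,2) nearest=3 d=13 new=(8,4) → add node 4 parent=3 cost=8
5. q=(12,10) nearest=3 d=6 new=(8,8) → add node 5 parent=3 cost=8
6. q=(3,11) nearest=3 d=5 new=(4,8) → add node 6 parent=3 cost=8
7. q=(5,9) nearest=6 d=1 new=(5,9) → add node 7 parent=6 cost=9
8. q=(18,5) nearest=4 d=10 new=(10,5) → blocked by [10,13]×[0,5], reject
9. q=(12,30) nearest=7 d=21 new=(7,11) → blocked by [5,9]×[10,17], reject
10. q=(3,4) nearest=2 d=1 new=(3,4) → add node 8 parent=2 cost=5
11. q=(3,10) nearest=6 d=2 new=(3,10) → add node 9 parent=6 cost=10
12. q=(16,7) nearest=4 d=8 new=(10,6) → blocked by [9,13]×[6,12], reject
13. q=(0,2) nearest=0 d=2 new=(0,2) → add node 10 parent=0 cost=2
14. q=(14,18) nearest=7 d=9 new=(7,11) → blocked by [5,9]×[10,17], reject
15. q=(11,6) nearest=4 d=3 new=(10,6) → blocked by [9,13]×[6,12], reject

Node count: 11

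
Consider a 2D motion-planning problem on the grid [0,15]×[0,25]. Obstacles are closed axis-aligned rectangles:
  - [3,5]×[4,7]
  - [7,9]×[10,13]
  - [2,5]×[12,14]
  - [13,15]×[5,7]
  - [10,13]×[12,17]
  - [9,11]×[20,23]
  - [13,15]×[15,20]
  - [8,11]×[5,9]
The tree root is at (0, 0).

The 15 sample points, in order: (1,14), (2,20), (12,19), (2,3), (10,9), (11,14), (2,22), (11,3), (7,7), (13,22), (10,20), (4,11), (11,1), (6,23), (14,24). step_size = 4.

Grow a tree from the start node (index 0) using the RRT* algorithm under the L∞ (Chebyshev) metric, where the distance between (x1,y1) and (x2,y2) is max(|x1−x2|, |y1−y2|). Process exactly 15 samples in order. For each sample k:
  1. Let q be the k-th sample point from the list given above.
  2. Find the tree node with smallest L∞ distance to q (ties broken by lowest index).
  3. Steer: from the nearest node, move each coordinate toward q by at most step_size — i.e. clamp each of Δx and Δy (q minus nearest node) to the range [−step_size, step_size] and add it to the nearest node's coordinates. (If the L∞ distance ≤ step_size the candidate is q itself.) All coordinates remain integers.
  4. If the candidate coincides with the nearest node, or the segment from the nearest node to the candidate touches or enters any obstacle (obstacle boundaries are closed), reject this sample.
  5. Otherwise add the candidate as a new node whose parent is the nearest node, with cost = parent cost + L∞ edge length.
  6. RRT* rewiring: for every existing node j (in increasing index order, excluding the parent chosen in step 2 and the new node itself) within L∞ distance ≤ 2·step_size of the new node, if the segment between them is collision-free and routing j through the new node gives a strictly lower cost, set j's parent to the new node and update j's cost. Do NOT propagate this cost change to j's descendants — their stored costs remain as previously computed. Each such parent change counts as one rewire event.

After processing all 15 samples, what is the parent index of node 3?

Parent of node 3: 2

1. q=(1,14) nearest=0 d=14 new=(1,4) → add node 1 parent=0 cost=4
2. q=(2,20) nearest=1 d=16 new=(2,8) → add node 2 parent=1 cost=8
3. q=(12,19) nearest=2 d=11 new=(6,12) → add node 3 parent=2 cost=12
4. q=(2,3) nearest=1 d=1 new=(2,3) → add node 4 parent=1 cost=5
5. q=(10,9) nearest=3 d=4 new=(10,9) → blocked by [7,9]×[10,13], reject
6. q=(11,14) nearest=3 d=5 new=(10,14) → blocked by [7,9]×[10,13], reject
7. q=(2,22) nearest=3 d=10 new=(2,16) → blocked by [2,5]×[12,14], reject
8. q=(11,3) nearest=2 d=9 new=(6,4) → blocked by [3,5]×[4,7], reject
9. q=(7,7) nearest=2 d=5 new=(6,7) → add node 5 parent=2 cost=12
10. q=(13,22) nearest=3 d=10 new=(10,16) → blocked by [7,9]×[10,13], reject
11. q=(10,20) nearest=3 d=8 new=(10,16) → blocked by [7,9]×[10,13], reject
12. q=(4,11) nearest=3 d=2 new=(4,11) → add node 6 parent=3 cost=14
13. q=(11,1) nearest=5 d=6 new=(10,3) → blocked by [8,11]×[5,9], reject
14. q=(6,23) nearest=3 d=11 new=(6,16) → add node 7 parent=3 cost=16
15. q=(14,24) nearest=7 d=8 new=(10,20) → blocked by [9,11]×[20,23], reject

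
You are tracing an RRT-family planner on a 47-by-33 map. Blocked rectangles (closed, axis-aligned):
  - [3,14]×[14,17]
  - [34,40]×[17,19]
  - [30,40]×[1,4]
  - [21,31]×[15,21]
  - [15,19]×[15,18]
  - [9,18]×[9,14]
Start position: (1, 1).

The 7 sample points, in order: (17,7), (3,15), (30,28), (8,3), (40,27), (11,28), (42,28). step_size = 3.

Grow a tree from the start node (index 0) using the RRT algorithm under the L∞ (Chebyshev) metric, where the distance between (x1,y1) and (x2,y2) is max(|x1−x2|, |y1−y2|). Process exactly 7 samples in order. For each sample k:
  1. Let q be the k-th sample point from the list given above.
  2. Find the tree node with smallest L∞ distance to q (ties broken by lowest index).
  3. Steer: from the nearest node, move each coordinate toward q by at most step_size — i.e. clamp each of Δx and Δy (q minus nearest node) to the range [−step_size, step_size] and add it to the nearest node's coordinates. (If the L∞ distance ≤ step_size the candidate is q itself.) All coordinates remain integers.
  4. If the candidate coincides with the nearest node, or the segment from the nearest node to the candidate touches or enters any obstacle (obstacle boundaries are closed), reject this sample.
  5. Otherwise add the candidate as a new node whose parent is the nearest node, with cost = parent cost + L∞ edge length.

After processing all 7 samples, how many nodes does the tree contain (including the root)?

Node count: 6

1. q=(17,7) nearest=0 d=16 new=(4,4) → add node 1 parent=0 cost=3
2. q=(3,15) nearest=1 d=11 new=(3,7) → add node 2 parent=1 cost=6
3. q=(30,28) nearest=1 d=26 new=(7,7) → add node 3 parent=1 cost=6
4. q=(8,3) nearest=1 d=4 new=(7,3) → add node 4 parent=1 cost=6
5. q=(40,27) nearest=3 d=33 new=(10,10) → blocked by [9,18]×[9,14], reject
6. q=(11,28) nearest=2 d=21 new=(6,10) → add node 5 parent=2 cost=9
7. q=(42,28) nearest=3 d=35 new=(10,10) → blocked by [9,18]×[9,14], reject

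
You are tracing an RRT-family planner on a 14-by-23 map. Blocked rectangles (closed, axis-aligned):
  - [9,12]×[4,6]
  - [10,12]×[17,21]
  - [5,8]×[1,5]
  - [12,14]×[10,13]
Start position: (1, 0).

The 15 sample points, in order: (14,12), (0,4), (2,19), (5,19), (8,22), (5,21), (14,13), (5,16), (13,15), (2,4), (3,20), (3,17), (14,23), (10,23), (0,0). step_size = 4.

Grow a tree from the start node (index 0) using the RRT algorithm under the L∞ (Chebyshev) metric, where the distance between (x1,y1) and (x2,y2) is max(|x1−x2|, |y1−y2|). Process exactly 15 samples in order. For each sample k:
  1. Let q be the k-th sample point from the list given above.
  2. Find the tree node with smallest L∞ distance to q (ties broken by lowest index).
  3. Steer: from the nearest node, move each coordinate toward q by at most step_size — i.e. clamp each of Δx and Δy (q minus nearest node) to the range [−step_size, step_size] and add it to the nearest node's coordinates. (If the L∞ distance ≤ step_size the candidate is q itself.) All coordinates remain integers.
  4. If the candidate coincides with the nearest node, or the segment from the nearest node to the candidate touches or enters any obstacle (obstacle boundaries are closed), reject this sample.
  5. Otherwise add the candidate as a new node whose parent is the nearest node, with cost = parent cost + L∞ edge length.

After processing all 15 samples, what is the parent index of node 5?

Parent of node 5: 4

1. q=(14,12) nearest=0 d=13 new=(5,4) → blocked by [5,8]×[1,5], reject
2. q=(0,4) nearest=0 d=4 new=(0,4) → add node 1 parent=0 cost=4
3. q=(2,19) nearest=1 d=15 new=(2,8) → add node 2 parent=1 cost=8
4. q=(5,19) nearest=2 d=11 new=(5,12) → add node 3 parent=2 cost=12
5. q=(8,22) nearest=3 d=10 new=(8,16) → add node 4 parent=3 cost=16
6. q=(5,21) nearest=4 d=5 new=(5,20) → add node 5 parent=4 cost=20
7. q=(14,13) nearest=4 d=6 new=(12,13) → blocked by [12,14]×[10,13], reject
8. q=(5,16) nearest=4 d=3 new=(5,16) → add node 6 parent=4 cost=19
9. q=(13,15) nearest=4 d=5 new=(12,15) → add node 7 parent=4 cost=20
10. q=(2,4) nearest=1 d=2 new=(2,4) → add node 8 parent=1 cost=6
11. q=(3,20) nearest=5 d=2 new=(3,20) → add node 9 parent=5 cost=22
12. q=(3,17) nearest=6 d=2 new=(3,17) → add node 10 parent=6 cost=21
13. q=(14,23) nearest=4 d=7 new=(12,20) → blocked by [10,12]×[17,21], reject
14. q=(10,23) nearest=5 d=5 new=(9,23) → add node 11 parent=5 cost=24
15. q=(0,0) nearest=0 d=1 new=(0,0) → add node 12 parent=0 cost=1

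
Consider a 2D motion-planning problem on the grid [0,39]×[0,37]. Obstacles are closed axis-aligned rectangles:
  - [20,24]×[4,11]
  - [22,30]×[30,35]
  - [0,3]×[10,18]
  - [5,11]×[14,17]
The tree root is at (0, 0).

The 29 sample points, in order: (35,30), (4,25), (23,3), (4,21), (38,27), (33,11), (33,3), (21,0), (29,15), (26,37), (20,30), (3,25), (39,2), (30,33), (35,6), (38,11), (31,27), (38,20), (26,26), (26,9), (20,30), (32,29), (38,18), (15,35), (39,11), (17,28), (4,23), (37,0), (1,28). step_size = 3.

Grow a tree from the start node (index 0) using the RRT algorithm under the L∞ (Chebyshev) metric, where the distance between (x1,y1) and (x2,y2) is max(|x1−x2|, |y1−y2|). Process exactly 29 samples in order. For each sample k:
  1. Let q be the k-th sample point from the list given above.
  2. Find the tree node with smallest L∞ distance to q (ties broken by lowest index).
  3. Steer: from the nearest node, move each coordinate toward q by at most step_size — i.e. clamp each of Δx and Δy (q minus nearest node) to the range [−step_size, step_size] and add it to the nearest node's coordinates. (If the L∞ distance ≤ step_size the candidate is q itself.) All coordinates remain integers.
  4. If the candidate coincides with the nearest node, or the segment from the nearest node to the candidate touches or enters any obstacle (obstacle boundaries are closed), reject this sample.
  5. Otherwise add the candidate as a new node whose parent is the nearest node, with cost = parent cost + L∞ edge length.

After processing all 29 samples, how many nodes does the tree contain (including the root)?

1. q=(35,30) nearest=0 d=35 new=(3,3) → add node 1 parent=0 cost=3
2. q=(4,25) nearest=1 d=22 new=(4,6) → add node 2 parent=1 cost=6
3. q=(23,3) nearest=2 d=19 new=(7,3) → add node 3 parent=2 cost=9
4. q=(4,21) nearest=2 d=15 new=(4,9) → add node 4 parent=2 cost=9
5. q=(38,27) nearest=3 d=31 new=(10,6) → add node 5 parent=3 cost=12
6. q=(33,11) nearest=5 d=23 new=(13,9) → add node 6 parent=5 cost=15
7. q=(33,3) nearest=6 d=20 new=(16,6) → add node 7 parent=6 cost=18
8. q=(21,0) nearest=7 d=6 new=(19,3) → add node 8 parent=7 cost=21
9. q=(29,15) nearest=8 d=12 new=(22,6) → blocked by [20,24]×[4,11], reject
10. q=(26,37) nearest=4 d=28 new=(7,12) → add node 9 parent=4 cost=12
11. q=(20,30) nearest=9 d=18 new=(10,15) → blocked by [5,11]×[14,17], reject
12. q=(3,25) nearest=9 d=13 new=(4,15) → blocked by [5,11]×[14,17], reject
13. q=(39,2) nearest=8 d=20 new=(22,2) → add node 10 parent=8 cost=24
14. q=(30,33) nearest=9 d=23 new=(10,15) → blocked by [5,11]×[14,17], reject
15. q=(35,6) nearest=10 d=13 new=(25,5) → blocked by [20,24]×[4,11], reject
16. q=(38,11) nearest=10 d=16 new=(25,5) → blocked by [20,24]×[4,11], reject
17. q=(31,27) nearest=6 d=18 new=(16,12) → add node 11 parent=6 cost=18
18. q=(38,20) nearest=10 d=18 new=(25,5) → blocked by [20,24]×[4,11], reject
19. q=(26,26) nearest=11 d=14 new=(19,15) → add node 12 parent=11 cost=21
20. q=(26,9) nearest=8 d=7 new=(22,6) → blocked by [20,24]×[4,11], reject
21. q=(20,30) nearest=12 d=15 new=(20,18) → add node 13 parent=12 cost=24
22. q=(32,29) nearest=13 d=12 new=(23,21) → add node 14 parent=13 cost=27
23. q=(38,18) nearest=14 d=15 new=(26,18) → add node 15 parent=14 cost=30
24. q=(15,35) nearest=14 d=14 new=(20,24) → add node 16 parent=14 cost=30
25. q=(39,11) nearest=15 d=13 new=(29,15) → add node 17 parent=15 cost=33
26. q=(17,28) nearest=16 d=4 new=(17,27) → add node 18 parent=16 cost=33
27. q=(4,23) nearest=9 d=11 new=(4,15) → blocked by [5,11]×[14,17], reject
28. q=(37,0) nearest=10 d=15 new=(25,0) → add node 19 parent=10 cost=27
29. q=(1,28) nearest=9 d=16 new=(4,15) → blocked by [5,11]×[14,17], reject

Node count: 20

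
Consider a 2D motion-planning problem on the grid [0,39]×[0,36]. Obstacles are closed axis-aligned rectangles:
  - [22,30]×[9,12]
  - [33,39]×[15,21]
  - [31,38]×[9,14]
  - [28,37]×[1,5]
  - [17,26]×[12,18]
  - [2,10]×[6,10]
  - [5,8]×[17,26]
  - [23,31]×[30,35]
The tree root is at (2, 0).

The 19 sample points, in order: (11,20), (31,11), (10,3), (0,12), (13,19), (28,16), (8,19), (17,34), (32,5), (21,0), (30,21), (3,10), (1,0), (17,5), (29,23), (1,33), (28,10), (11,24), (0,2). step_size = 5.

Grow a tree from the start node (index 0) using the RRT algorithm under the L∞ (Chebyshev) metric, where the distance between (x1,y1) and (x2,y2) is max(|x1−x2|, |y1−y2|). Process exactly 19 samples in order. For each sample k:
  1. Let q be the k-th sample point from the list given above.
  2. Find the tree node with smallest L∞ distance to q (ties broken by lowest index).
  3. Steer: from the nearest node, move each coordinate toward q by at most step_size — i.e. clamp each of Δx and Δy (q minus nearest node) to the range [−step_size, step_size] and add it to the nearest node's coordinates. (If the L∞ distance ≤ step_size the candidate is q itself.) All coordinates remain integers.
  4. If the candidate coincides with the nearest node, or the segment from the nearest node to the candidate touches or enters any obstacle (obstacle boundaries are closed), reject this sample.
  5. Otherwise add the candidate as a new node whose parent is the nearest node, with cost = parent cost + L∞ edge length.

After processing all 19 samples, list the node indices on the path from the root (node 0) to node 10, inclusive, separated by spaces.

Path: 0 1 2 3 4 5 10

1. q=(11,20) nearest=0 d=20 new=(7,5) → add node 1 parent=0 cost=5
2. q=(31,11) nearest=1 d=24 new=(12,10) → blocked by [2,10]×[6,10], reject
3. q=(10,3) nearest=1 d=3 new=(10,3) → add node 2 parent=1 cost=8
4. q=(0,12) nearest=1 d=7 new=(2,10) → blocked by [2,10]×[6,10], reject
5. q=(13,19) nearest=1 d=14 new=(12,10) → blocked by [2,10]×[6,10], reject
6. q=(28,16) nearest=2 d=18 new=(15,8) → add node 3 parent=2 cost=13
7. q=(8,19) nearest=3 d=11 new=(10,13) → add node 4 parent=3 cost=18
8. q=(17,34) nearest=4 d=21 new=(15,18) → add node 5 parent=4 cost=23
9. q=(32,5) nearest=3 d=17 new=(20,5) → add node 6 parent=3 cost=18
10. q=(21,0) nearest=6 d=5 new=(21,0) → add node 7 parent=6 cost=23
11. q=(30,21) nearest=3 d=15 new=(20,13) → blocked by [17,26]×[12,18], reject
12. q=(3,10) nearest=1 d=5 new=(3,10) → blocked by [2,10]×[6,10], reject
13. q=(1,0) nearest=0 d=1 new=(1,0) → add node 8 parent=0 cost=1
14. q=(17,5) nearest=3 d=3 new=(17,5) → add node 9 parent=3 cost=16
15. q=(29,23) nearest=5 d=14 new=(20,23) → add node 10 parent=5 cost=28
16. q=(1,33) nearest=5 d=15 new=(10,23) → add node 11 parent=5 cost=28
17. q=(28,10) nearest=6 d=8 new=(25,10) → blocked by [22,30]×[9,12], reject
18. q=(11,24) nearest=11 d=1 new=(11,24) → add node 12 parent=11 cost=29
19. q=(0,2) nearest=0 d=2 new=(0,2) → add node 13 parent=0 cost=2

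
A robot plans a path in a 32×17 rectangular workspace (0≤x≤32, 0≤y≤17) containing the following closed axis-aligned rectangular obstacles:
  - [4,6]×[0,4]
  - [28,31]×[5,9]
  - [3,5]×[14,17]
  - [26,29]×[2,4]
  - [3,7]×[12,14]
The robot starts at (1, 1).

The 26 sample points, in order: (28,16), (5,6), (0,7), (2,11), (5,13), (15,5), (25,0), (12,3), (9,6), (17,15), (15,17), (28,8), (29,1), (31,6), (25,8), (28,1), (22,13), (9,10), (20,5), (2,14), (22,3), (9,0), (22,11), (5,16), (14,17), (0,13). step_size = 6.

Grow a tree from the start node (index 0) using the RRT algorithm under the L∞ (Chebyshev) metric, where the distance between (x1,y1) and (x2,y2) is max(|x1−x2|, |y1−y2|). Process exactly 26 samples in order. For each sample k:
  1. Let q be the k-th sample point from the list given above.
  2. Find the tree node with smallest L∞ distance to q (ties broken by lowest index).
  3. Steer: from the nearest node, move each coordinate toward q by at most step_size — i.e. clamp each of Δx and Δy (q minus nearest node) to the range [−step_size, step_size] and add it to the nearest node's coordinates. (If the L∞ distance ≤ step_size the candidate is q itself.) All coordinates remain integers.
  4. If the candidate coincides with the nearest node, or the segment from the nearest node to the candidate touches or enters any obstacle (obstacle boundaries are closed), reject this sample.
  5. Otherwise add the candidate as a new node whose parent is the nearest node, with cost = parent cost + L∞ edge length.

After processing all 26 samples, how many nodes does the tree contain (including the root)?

1. q=(28,16) nearest=0 d=27 new=(7,7) → blocked by [4,6]×[0,4], reject
2. q=(5,6) nearest=0 d=5 new=(5,6) → add node 1 parent=0 cost=5
3. q=(0,7) nearest=1 d=5 new=(0,7) → add node 2 parent=1 cost=10
4. q=(2,11) nearest=2 d=4 new=(2,11) → add node 3 parent=2 cost=14
5. q=(5,13) nearest=3 d=3 new=(5,13) → blocked by [3,7]×[12,14], reject
6. q=(15,5) nearest=1 d=10 new=(11,5) → add node 4 parent=1 cost=11
7. q=(25,0) nearest=4 d=14 new=(17,0) → add node 5 parent=4 cost=17
8. q=(12,3) nearest=4 d=2 new=(12,3) → add node 6 parent=4 cost=13
9. q=(9,6) nearest=4 d=2 new=(9,6) → add node 7 parent=4 cost=13
10. q=(17,15) nearest=7 d=9 new=(15,12) → add node 8 parent=7 cost=19
11. q=(15,17) nearest=8 d=5 new=(15,17) → add node 9 parent=8 cost=24
12. q=(28,8) nearest=5 d=11 new=(23,6) → add node 10 parent=5 cost=23
13. q=(29,1) nearest=10 d=6 new=(29,1) → blocked by [26,29]×[2,4], reject
14. q=(31,6) nearest=10 d=8 new=(29,6) → blocked by [28,31]×[5,9], reject
15. q=(25,8) nearest=10 d=2 new=(25,8) → add node 11 parent=10 cost=25
16. q=(28,1) nearest=10 d=5 new=(28,1) → blocked by [26,29]×[2,4], reject
17. q=(22,13) nearest=11 d=5 new=(22,13) → add node 12 parent=11 cost=30
18. q=(9,10) nearest=1 d=4 new=(9,10) → add node 13 parent=1 cost=9
19. q=(20,5) nearest=10 d=3 new=(20,5) → add node 14 parent=10 cost=26
20. q=(2,14) nearest=3 d=3 new=(2,14) → add node 15 parent=3 cost=17
21. q=(22,3) nearest=14 d=2 new=(22,3) → add node 16 parent=14 cost=28
22. q=(9,0) nearest=6 d=3 new=(9,0) → add node 17 parent=6 cost=16
23. q=(22,11) nearest=12 d=2 new=(22,11) → add node 18 parent=12 cost=32
24. q=(5,16) nearest=15 d=3 new=(5,16) → blocked by [3,5]×[14,17], reject
25. q=(14,17) nearest=9 d=1 new=(14,17) → add node 19 parent=9 cost=25
26. q=(0,13) nearest=3 d=2 new=(0,13) → add node 20 parent=3 cost=16

Node count: 21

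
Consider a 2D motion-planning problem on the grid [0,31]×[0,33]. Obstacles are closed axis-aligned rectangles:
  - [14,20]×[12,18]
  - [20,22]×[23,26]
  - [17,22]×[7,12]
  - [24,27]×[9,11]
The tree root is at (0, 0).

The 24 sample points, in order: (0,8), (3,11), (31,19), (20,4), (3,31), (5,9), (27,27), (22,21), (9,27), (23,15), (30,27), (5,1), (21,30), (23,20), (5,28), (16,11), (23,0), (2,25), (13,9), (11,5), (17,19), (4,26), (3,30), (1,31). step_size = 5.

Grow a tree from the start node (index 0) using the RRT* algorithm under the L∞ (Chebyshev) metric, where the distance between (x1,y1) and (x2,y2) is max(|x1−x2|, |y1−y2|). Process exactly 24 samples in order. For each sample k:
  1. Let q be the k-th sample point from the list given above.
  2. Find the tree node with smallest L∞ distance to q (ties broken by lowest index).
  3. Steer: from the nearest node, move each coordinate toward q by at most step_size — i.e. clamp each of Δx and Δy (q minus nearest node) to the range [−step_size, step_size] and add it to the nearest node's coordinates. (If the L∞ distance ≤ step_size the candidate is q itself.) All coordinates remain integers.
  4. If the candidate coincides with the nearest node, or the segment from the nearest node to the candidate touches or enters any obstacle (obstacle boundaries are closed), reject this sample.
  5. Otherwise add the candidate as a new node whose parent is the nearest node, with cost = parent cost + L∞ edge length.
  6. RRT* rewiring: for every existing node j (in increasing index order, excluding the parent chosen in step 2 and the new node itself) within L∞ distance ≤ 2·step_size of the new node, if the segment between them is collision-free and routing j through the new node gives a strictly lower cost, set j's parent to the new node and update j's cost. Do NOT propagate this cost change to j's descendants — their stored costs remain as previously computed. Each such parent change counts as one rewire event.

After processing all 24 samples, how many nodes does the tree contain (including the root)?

Node count: 19

1. q=(0,8) nearest=0 d=8 new=(0,5) → add node 1 parent=0 cost=5
2. q=(3,11) nearest=1 d=6 new=(3,10) → add node 2 parent=1 cost=10
3. q=(31,19) nearest=2 d=28 new=(8,15) → add node 3 parent=2 cost=15
4. q=(20,4) nearest=3 d=12 new=(13,10) → add node 4 parent=3 cost=20
5. q=(3,31) nearest=3 d=16 new=(3,20) → add node 5 parent=3 cost=20
6. q=(5,9) nearest=2 d=2 new=(5,9) → add node 6 parent=2 cost=12
7. q=(27,27) nearest=4 d=17 new=(18,15) → blocked by [14,20]×[12,18], reject
8. q=(22,21) nearest=4 d=11 new=(18,15) → blocked by [14,20]×[12,18], reject
9. q=(9,27) nearest=5 d=7 new=(8,25) → add node 7 parent=5 cost=25
10. q=(23,15) nearest=4 d=10 new=(18,15) → blocked by [14,20]×[12,18], reject
11. q=(30,27) nearest=4 d=17 new=(18,15) → blocked by [14,20]×[12,18], reject
12. q=(5,1) nearest=0 d=5 new=(5,1) → add node 8 parent=0 cost=5; rewire 4→8 (14<20)
13. q=(21,30) nearest=7 d=13 new=(13,30) → add node 9 parent=7 cost=30
14. q=(23,20) nearest=4 d=10 new=(18,15) → blocked by [14,20]×[12,18], reject
15. q=(5,28) nearest=7 d=3 new=(5,28) → add node 10 parent=7 cost=28
16. q=(16,11) nearest=4 d=3 new=(16,11) → add node 11 parent=4 cost=17
17. q=(23,0) nearest=4 d=10 new=(18,5) → add node 12 parent=4 cost=19
18. q=(2,25) nearest=10 d=3 new=(2,25) → add node 13 parent=10 cost=31
19. q=(13,9) nearest=4 d=1 new=(13,9) → add node 14 parent=4 cost=15
20. q=(11,5) nearest=14 d=4 new=(11,5) → add node 15 parent=14 cost=19
21. q=(17,19) nearest=11 d=8 new=(17,16) → blocked by [14,20]×[12,18], reject
22. q=(4,26) nearest=10 d=2 new=(4,26) → add node 16 parent=10 cost=30
23. q=(3,30) nearest=10 d=2 new=(3,30) → add node 17 parent=10 cost=30
24. q=(1,31) nearest=17 d=2 new=(1,31) → add node 18 parent=17 cost=32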